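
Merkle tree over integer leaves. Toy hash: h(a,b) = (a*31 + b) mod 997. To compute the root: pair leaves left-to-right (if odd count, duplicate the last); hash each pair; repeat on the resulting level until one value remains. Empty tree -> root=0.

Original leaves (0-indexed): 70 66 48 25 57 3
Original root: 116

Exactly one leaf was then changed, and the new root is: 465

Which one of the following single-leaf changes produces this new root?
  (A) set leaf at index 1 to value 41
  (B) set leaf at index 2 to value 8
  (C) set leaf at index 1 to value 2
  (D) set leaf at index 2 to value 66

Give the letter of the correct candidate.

Original leaves: [70, 66, 48, 25, 57, 3]
Target new root: 465
Try each candidate change and compute the resulting root:
Candidate A: set leaf[1] = 41 -> leaves = [70, 41, 48, 25, 57, 3]
  L0: [70, 41, 48, 25, 57, 3]
  L1: h(70,41)=(70*31+41)%997=217 h(48,25)=(48*31+25)%997=516 h(57,3)=(57*31+3)%997=773 -> [217, 516, 773]
  L2: h(217,516)=(217*31+516)%997=264 h(773,773)=(773*31+773)%997=808 -> [264, 808]
  L3: h(264,808)=(264*31+808)%997=19 -> [19]
  root = 19 != target 465
Candidate B: set leaf[2] = 8 -> leaves = [70, 66, 8, 25, 57, 3]
  L0: [70, 66, 8, 25, 57, 3]
  L1: h(70,66)=(70*31+66)%997=242 h(8,25)=(8*31+25)%997=273 h(57,3)=(57*31+3)%997=773 -> [242, 273, 773]
  L2: h(242,273)=(242*31+273)%997=796 h(773,773)=(773*31+773)%997=808 -> [796, 808]
  L3: h(796,808)=(796*31+808)%997=559 -> [559]
  root = 559 != target 465
Candidate C: set leaf[1] = 2 -> leaves = [70, 2, 48, 25, 57, 3]
  L0: [70, 2, 48, 25, 57, 3]
  L1: h(70,2)=(70*31+2)%997=178 h(48,25)=(48*31+25)%997=516 h(57,3)=(57*31+3)%997=773 -> [178, 516, 773]
  L2: h(178,516)=(178*31+516)%997=52 h(773,773)=(773*31+773)%997=808 -> [52, 808]
  L3: h(52,808)=(52*31+808)%997=426 -> [426]
  root = 426 != target 465
Candidate D: set leaf[2] = 66 -> leaves = [70, 66, 66, 25, 57, 3]
  L0: [70, 66, 66, 25, 57, 3]
  L1: h(70,66)=(70*31+66)%997=242 h(66,25)=(66*31+25)%997=77 h(57,3)=(57*31+3)%997=773 -> [242, 77, 773]
  L2: h(242,77)=(242*31+77)%997=600 h(773,773)=(773*31+773)%997=808 -> [600, 808]
  L3: h(600,808)=(600*31+808)%997=465 -> [465]
  root = 465 == target 465  ** MATCH **
Candidate D produces the target root.

Answer: D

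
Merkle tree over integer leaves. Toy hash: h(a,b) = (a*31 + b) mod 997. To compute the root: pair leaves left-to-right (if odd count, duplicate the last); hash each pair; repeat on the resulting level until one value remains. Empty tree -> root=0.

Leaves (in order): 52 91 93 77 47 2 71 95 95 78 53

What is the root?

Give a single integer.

Answer: 833

Derivation:
L0: [52, 91, 93, 77, 47, 2, 71, 95, 95, 78, 53]
L1: h(52,91)=(52*31+91)%997=706 h(93,77)=(93*31+77)%997=966 h(47,2)=(47*31+2)%997=462 h(71,95)=(71*31+95)%997=302 h(95,78)=(95*31+78)%997=32 h(53,53)=(53*31+53)%997=699 -> [706, 966, 462, 302, 32, 699]
L2: h(706,966)=(706*31+966)%997=918 h(462,302)=(462*31+302)%997=666 h(32,699)=(32*31+699)%997=694 -> [918, 666, 694]
L3: h(918,666)=(918*31+666)%997=211 h(694,694)=(694*31+694)%997=274 -> [211, 274]
L4: h(211,274)=(211*31+274)%997=833 -> [833]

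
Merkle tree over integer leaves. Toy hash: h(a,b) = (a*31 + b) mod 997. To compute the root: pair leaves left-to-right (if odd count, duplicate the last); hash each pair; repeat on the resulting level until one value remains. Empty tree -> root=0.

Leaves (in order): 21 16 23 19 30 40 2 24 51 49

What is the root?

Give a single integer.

Answer: 746

Derivation:
L0: [21, 16, 23, 19, 30, 40, 2, 24, 51, 49]
L1: h(21,16)=(21*31+16)%997=667 h(23,19)=(23*31+19)%997=732 h(30,40)=(30*31+40)%997=970 h(2,24)=(2*31+24)%997=86 h(51,49)=(51*31+49)%997=633 -> [667, 732, 970, 86, 633]
L2: h(667,732)=(667*31+732)%997=472 h(970,86)=(970*31+86)%997=246 h(633,633)=(633*31+633)%997=316 -> [472, 246, 316]
L3: h(472,246)=(472*31+246)%997=920 h(316,316)=(316*31+316)%997=142 -> [920, 142]
L4: h(920,142)=(920*31+142)%997=746 -> [746]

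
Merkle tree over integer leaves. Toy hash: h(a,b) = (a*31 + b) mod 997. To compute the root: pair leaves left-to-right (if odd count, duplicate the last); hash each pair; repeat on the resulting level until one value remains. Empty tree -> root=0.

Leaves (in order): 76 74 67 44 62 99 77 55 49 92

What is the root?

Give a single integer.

Answer: 954

Derivation:
L0: [76, 74, 67, 44, 62, 99, 77, 55, 49, 92]
L1: h(76,74)=(76*31+74)%997=436 h(67,44)=(67*31+44)%997=127 h(62,99)=(62*31+99)%997=27 h(77,55)=(77*31+55)%997=448 h(49,92)=(49*31+92)%997=614 -> [436, 127, 27, 448, 614]
L2: h(436,127)=(436*31+127)%997=682 h(27,448)=(27*31+448)%997=288 h(614,614)=(614*31+614)%997=705 -> [682, 288, 705]
L3: h(682,288)=(682*31+288)%997=493 h(705,705)=(705*31+705)%997=626 -> [493, 626]
L4: h(493,626)=(493*31+626)%997=954 -> [954]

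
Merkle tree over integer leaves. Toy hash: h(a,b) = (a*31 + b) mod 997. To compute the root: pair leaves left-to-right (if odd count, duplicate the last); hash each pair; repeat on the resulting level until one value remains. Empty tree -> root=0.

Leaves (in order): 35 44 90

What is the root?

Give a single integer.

L0: [35, 44, 90]
L1: h(35,44)=(35*31+44)%997=132 h(90,90)=(90*31+90)%997=886 -> [132, 886]
L2: h(132,886)=(132*31+886)%997=990 -> [990]

Answer: 990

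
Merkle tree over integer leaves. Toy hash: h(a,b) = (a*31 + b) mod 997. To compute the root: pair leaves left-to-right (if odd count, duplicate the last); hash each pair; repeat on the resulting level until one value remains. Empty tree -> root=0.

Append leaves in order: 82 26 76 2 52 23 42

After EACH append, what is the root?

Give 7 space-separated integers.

After append 82 (leaves=[82]):
  L0: [82]
  root=82
After append 26 (leaves=[82, 26]):
  L0: [82, 26]
  L1: h(82,26)=(82*31+26)%997=574 -> [574]
  root=574
After append 76 (leaves=[82, 26, 76]):
  L0: [82, 26, 76]
  L1: h(82,26)=(82*31+26)%997=574 h(76,76)=(76*31+76)%997=438 -> [574, 438]
  L2: h(574,438)=(574*31+438)%997=286 -> [286]
  root=286
After append 2 (leaves=[82, 26, 76, 2]):
  L0: [82, 26, 76, 2]
  L1: h(82,26)=(82*31+26)%997=574 h(76,2)=(76*31+2)%997=364 -> [574, 364]
  L2: h(574,364)=(574*31+364)%997=212 -> [212]
  root=212
After append 52 (leaves=[82, 26, 76, 2, 52]):
  L0: [82, 26, 76, 2, 52]
  L1: h(82,26)=(82*31+26)%997=574 h(76,2)=(76*31+2)%997=364 h(52,52)=(52*31+52)%997=667 -> [574, 364, 667]
  L2: h(574,364)=(574*31+364)%997=212 h(667,667)=(667*31+667)%997=407 -> [212, 407]
  L3: h(212,407)=(212*31+407)%997=0 -> [0]
  root=0
After append 23 (leaves=[82, 26, 76, 2, 52, 23]):
  L0: [82, 26, 76, 2, 52, 23]
  L1: h(82,26)=(82*31+26)%997=574 h(76,2)=(76*31+2)%997=364 h(52,23)=(52*31+23)%997=638 -> [574, 364, 638]
  L2: h(574,364)=(574*31+364)%997=212 h(638,638)=(638*31+638)%997=476 -> [212, 476]
  L3: h(212,476)=(212*31+476)%997=69 -> [69]
  root=69
After append 42 (leaves=[82, 26, 76, 2, 52, 23, 42]):
  L0: [82, 26, 76, 2, 52, 23, 42]
  L1: h(82,26)=(82*31+26)%997=574 h(76,2)=(76*31+2)%997=364 h(52,23)=(52*31+23)%997=638 h(42,42)=(42*31+42)%997=347 -> [574, 364, 638, 347]
  L2: h(574,364)=(574*31+364)%997=212 h(638,347)=(638*31+347)%997=185 -> [212, 185]
  L3: h(212,185)=(212*31+185)%997=775 -> [775]
  root=775

Answer: 82 574 286 212 0 69 775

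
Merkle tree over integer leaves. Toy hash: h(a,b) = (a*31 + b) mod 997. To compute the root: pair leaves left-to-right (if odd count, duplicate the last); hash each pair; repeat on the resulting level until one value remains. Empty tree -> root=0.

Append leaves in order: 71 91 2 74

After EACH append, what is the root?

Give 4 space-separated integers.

After append 71 (leaves=[71]):
  L0: [71]
  root=71
After append 91 (leaves=[71, 91]):
  L0: [71, 91]
  L1: h(71,91)=(71*31+91)%997=298 -> [298]
  root=298
After append 2 (leaves=[71, 91, 2]):
  L0: [71, 91, 2]
  L1: h(71,91)=(71*31+91)%997=298 h(2,2)=(2*31+2)%997=64 -> [298, 64]
  L2: h(298,64)=(298*31+64)%997=329 -> [329]
  root=329
After append 74 (leaves=[71, 91, 2, 74]):
  L0: [71, 91, 2, 74]
  L1: h(71,91)=(71*31+91)%997=298 h(2,74)=(2*31+74)%997=136 -> [298, 136]
  L2: h(298,136)=(298*31+136)%997=401 -> [401]
  root=401

Answer: 71 298 329 401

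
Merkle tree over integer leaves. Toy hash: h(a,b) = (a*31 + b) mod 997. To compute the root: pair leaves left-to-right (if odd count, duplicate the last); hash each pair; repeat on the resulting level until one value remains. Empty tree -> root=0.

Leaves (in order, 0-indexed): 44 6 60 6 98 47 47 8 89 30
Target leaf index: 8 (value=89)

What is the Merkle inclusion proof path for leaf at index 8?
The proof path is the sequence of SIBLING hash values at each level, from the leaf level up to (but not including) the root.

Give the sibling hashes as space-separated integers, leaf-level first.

Answer: 30 795 515 941

Derivation:
L0 (leaves): [44, 6, 60, 6, 98, 47, 47, 8, 89, 30], target index=8
L1: h(44,6)=(44*31+6)%997=373 [pair 0] h(60,6)=(60*31+6)%997=869 [pair 1] h(98,47)=(98*31+47)%997=94 [pair 2] h(47,8)=(47*31+8)%997=468 [pair 3] h(89,30)=(89*31+30)%997=795 [pair 4] -> [373, 869, 94, 468, 795]
  Sibling for proof at L0: 30
L2: h(373,869)=(373*31+869)%997=468 [pair 0] h(94,468)=(94*31+468)%997=391 [pair 1] h(795,795)=(795*31+795)%997=515 [pair 2] -> [468, 391, 515]
  Sibling for proof at L1: 795
L3: h(468,391)=(468*31+391)%997=941 [pair 0] h(515,515)=(515*31+515)%997=528 [pair 1] -> [941, 528]
  Sibling for proof at L2: 515
L4: h(941,528)=(941*31+528)%997=786 [pair 0] -> [786]
  Sibling for proof at L3: 941
Root: 786
Proof path (sibling hashes from leaf to root): [30, 795, 515, 941]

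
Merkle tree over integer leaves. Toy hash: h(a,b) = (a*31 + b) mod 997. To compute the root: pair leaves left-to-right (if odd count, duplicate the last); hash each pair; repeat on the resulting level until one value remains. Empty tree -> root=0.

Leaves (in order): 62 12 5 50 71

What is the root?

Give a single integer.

Answer: 462

Derivation:
L0: [62, 12, 5, 50, 71]
L1: h(62,12)=(62*31+12)%997=937 h(5,50)=(5*31+50)%997=205 h(71,71)=(71*31+71)%997=278 -> [937, 205, 278]
L2: h(937,205)=(937*31+205)%997=339 h(278,278)=(278*31+278)%997=920 -> [339, 920]
L3: h(339,920)=(339*31+920)%997=462 -> [462]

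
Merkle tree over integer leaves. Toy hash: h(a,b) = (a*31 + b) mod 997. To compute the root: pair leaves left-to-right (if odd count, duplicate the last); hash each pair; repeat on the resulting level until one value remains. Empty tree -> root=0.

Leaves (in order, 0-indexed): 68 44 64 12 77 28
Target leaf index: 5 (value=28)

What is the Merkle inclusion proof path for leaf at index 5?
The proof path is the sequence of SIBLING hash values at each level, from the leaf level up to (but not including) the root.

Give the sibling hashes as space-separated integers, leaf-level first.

L0 (leaves): [68, 44, 64, 12, 77, 28], target index=5
L1: h(68,44)=(68*31+44)%997=158 [pair 0] h(64,12)=(64*31+12)%997=2 [pair 1] h(77,28)=(77*31+28)%997=421 [pair 2] -> [158, 2, 421]
  Sibling for proof at L0: 77
L2: h(158,2)=(158*31+2)%997=912 [pair 0] h(421,421)=(421*31+421)%997=511 [pair 1] -> [912, 511]
  Sibling for proof at L1: 421
L3: h(912,511)=(912*31+511)%997=867 [pair 0] -> [867]
  Sibling for proof at L2: 912
Root: 867
Proof path (sibling hashes from leaf to root): [77, 421, 912]

Answer: 77 421 912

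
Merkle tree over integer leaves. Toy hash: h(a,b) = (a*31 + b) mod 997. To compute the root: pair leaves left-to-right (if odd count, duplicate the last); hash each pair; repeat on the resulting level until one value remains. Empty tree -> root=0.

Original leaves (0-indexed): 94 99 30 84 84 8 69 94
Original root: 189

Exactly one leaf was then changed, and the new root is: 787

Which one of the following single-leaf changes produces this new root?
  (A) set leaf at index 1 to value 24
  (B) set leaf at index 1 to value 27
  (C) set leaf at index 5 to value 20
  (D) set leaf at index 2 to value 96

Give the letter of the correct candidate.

Answer: B

Derivation:
Original leaves: [94, 99, 30, 84, 84, 8, 69, 94]
Target new root: 787
Try each candidate change and compute the resulting root:
Candidate A: set leaf[1] = 24 -> leaves = [94, 24, 30, 84, 84, 8, 69, 94]
  L0: [94, 24, 30, 84, 84, 8, 69, 94]
  L1: h(94,24)=(94*31+24)%997=944 h(30,84)=(30*31+84)%997=17 h(84,8)=(84*31+8)%997=618 h(69,94)=(69*31+94)%997=239 -> [944, 17, 618, 239]
  L2: h(944,17)=(944*31+17)%997=368 h(618,239)=(618*31+239)%997=454 -> [368, 454]
  L3: h(368,454)=(368*31+454)%997=895 -> [895]
  root = 895 != target 787
Candidate B: set leaf[1] = 27 -> leaves = [94, 27, 30, 84, 84, 8, 69, 94]
  L0: [94, 27, 30, 84, 84, 8, 69, 94]
  L1: h(94,27)=(94*31+27)%997=947 h(30,84)=(30*31+84)%997=17 h(84,8)=(84*31+8)%997=618 h(69,94)=(69*31+94)%997=239 -> [947, 17, 618, 239]
  L2: h(947,17)=(947*31+17)%997=461 h(618,239)=(618*31+239)%997=454 -> [461, 454]
  L3: h(461,454)=(461*31+454)%997=787 -> [787]
  root = 787 == target 787  ** MATCH **
Candidate C: set leaf[5] = 20 -> leaves = [94, 99, 30, 84, 84, 20, 69, 94]
  L0: [94, 99, 30, 84, 84, 20, 69, 94]
  L1: h(94,99)=(94*31+99)%997=22 h(30,84)=(30*31+84)%997=17 h(84,20)=(84*31+20)%997=630 h(69,94)=(69*31+94)%997=239 -> [22, 17, 630, 239]
  L2: h(22,17)=(22*31+17)%997=699 h(630,239)=(630*31+239)%997=826 -> [699, 826]
  L3: h(699,826)=(699*31+826)%997=561 -> [561]
  root = 561 != target 787
Candidate D: set leaf[2] = 96 -> leaves = [94, 99, 96, 84, 84, 8, 69, 94]
  L0: [94, 99, 96, 84, 84, 8, 69, 94]
  L1: h(94,99)=(94*31+99)%997=22 h(96,84)=(96*31+84)%997=69 h(84,8)=(84*31+8)%997=618 h(69,94)=(69*31+94)%997=239 -> [22, 69, 618, 239]
  L2: h(22,69)=(22*31+69)%997=751 h(618,239)=(618*31+239)%997=454 -> [751, 454]
  L3: h(751,454)=(751*31+454)%997=804 -> [804]
  root = 804 != target 787
Candidate B produces the target root.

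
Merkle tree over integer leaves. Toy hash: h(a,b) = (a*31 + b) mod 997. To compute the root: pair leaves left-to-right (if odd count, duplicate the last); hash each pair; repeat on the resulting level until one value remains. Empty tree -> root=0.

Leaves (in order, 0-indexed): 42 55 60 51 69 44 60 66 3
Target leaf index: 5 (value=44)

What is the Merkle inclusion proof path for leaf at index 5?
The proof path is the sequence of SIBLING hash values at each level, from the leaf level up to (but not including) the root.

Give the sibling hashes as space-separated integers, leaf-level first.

L0 (leaves): [42, 55, 60, 51, 69, 44, 60, 66, 3], target index=5
L1: h(42,55)=(42*31+55)%997=360 [pair 0] h(60,51)=(60*31+51)%997=914 [pair 1] h(69,44)=(69*31+44)%997=189 [pair 2] h(60,66)=(60*31+66)%997=929 [pair 3] h(3,3)=(3*31+3)%997=96 [pair 4] -> [360, 914, 189, 929, 96]
  Sibling for proof at L0: 69
L2: h(360,914)=(360*31+914)%997=110 [pair 0] h(189,929)=(189*31+929)%997=806 [pair 1] h(96,96)=(96*31+96)%997=81 [pair 2] -> [110, 806, 81]
  Sibling for proof at L1: 929
L3: h(110,806)=(110*31+806)%997=228 [pair 0] h(81,81)=(81*31+81)%997=598 [pair 1] -> [228, 598]
  Sibling for proof at L2: 110
L4: h(228,598)=(228*31+598)%997=687 [pair 0] -> [687]
  Sibling for proof at L3: 598
Root: 687
Proof path (sibling hashes from leaf to root): [69, 929, 110, 598]

Answer: 69 929 110 598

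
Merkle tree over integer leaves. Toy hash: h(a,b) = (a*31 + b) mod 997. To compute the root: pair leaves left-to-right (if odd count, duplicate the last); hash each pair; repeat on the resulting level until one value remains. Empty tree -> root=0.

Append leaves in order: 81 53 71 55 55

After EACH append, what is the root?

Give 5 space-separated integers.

Answer: 81 570 2 983 54

Derivation:
After append 81 (leaves=[81]):
  L0: [81]
  root=81
After append 53 (leaves=[81, 53]):
  L0: [81, 53]
  L1: h(81,53)=(81*31+53)%997=570 -> [570]
  root=570
After append 71 (leaves=[81, 53, 71]):
  L0: [81, 53, 71]
  L1: h(81,53)=(81*31+53)%997=570 h(71,71)=(71*31+71)%997=278 -> [570, 278]
  L2: h(570,278)=(570*31+278)%997=2 -> [2]
  root=2
After append 55 (leaves=[81, 53, 71, 55]):
  L0: [81, 53, 71, 55]
  L1: h(81,53)=(81*31+53)%997=570 h(71,55)=(71*31+55)%997=262 -> [570, 262]
  L2: h(570,262)=(570*31+262)%997=983 -> [983]
  root=983
After append 55 (leaves=[81, 53, 71, 55, 55]):
  L0: [81, 53, 71, 55, 55]
  L1: h(81,53)=(81*31+53)%997=570 h(71,55)=(71*31+55)%997=262 h(55,55)=(55*31+55)%997=763 -> [570, 262, 763]
  L2: h(570,262)=(570*31+262)%997=983 h(763,763)=(763*31+763)%997=488 -> [983, 488]
  L3: h(983,488)=(983*31+488)%997=54 -> [54]
  root=54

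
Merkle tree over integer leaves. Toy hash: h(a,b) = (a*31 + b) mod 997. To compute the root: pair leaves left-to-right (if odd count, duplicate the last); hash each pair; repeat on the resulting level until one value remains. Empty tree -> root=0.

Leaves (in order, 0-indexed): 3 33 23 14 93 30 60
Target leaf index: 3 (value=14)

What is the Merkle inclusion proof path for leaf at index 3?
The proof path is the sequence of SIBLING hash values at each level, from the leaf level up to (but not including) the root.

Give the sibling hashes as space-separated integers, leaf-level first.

L0 (leaves): [3, 33, 23, 14, 93, 30, 60], target index=3
L1: h(3,33)=(3*31+33)%997=126 [pair 0] h(23,14)=(23*31+14)%997=727 [pair 1] h(93,30)=(93*31+30)%997=919 [pair 2] h(60,60)=(60*31+60)%997=923 [pair 3] -> [126, 727, 919, 923]
  Sibling for proof at L0: 23
L2: h(126,727)=(126*31+727)%997=645 [pair 0] h(919,923)=(919*31+923)%997=499 [pair 1] -> [645, 499]
  Sibling for proof at L1: 126
L3: h(645,499)=(645*31+499)%997=554 [pair 0] -> [554]
  Sibling for proof at L2: 499
Root: 554
Proof path (sibling hashes from leaf to root): [23, 126, 499]

Answer: 23 126 499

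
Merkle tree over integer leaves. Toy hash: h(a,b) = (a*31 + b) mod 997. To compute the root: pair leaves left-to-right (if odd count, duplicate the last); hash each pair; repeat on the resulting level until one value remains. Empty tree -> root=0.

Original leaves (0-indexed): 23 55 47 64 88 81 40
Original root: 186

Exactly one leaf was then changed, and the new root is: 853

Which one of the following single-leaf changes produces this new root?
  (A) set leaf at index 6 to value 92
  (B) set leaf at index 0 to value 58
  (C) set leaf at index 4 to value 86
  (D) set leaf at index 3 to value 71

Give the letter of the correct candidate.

Original leaves: [23, 55, 47, 64, 88, 81, 40]
Target new root: 853
Try each candidate change and compute the resulting root:
Candidate A: set leaf[6] = 92 -> leaves = [23, 55, 47, 64, 88, 81, 92]
  L0: [23, 55, 47, 64, 88, 81, 92]
  L1: h(23,55)=(23*31+55)%997=768 h(47,64)=(47*31+64)%997=524 h(88,81)=(88*31+81)%997=815 h(92,92)=(92*31+92)%997=950 -> [768, 524, 815, 950]
  L2: h(768,524)=(768*31+524)%997=404 h(815,950)=(815*31+950)%997=293 -> [404, 293]
  L3: h(404,293)=(404*31+293)%997=853 -> [853]
  root = 853 == target 853  ** MATCH **
Candidate B: set leaf[0] = 58 -> leaves = [58, 55, 47, 64, 88, 81, 40]
  L0: [58, 55, 47, 64, 88, 81, 40]
  L1: h(58,55)=(58*31+55)%997=856 h(47,64)=(47*31+64)%997=524 h(88,81)=(88*31+81)%997=815 h(40,40)=(40*31+40)%997=283 -> [856, 524, 815, 283]
  L2: h(856,524)=(856*31+524)%997=141 h(815,283)=(815*31+283)%997=623 -> [141, 623]
  L3: h(141,623)=(141*31+623)%997=9 -> [9]
  root = 9 != target 853
Candidate C: set leaf[4] = 86 -> leaves = [23, 55, 47, 64, 86, 81, 40]
  L0: [23, 55, 47, 64, 86, 81, 40]
  L1: h(23,55)=(23*31+55)%997=768 h(47,64)=(47*31+64)%997=524 h(86,81)=(86*31+81)%997=753 h(40,40)=(40*31+40)%997=283 -> [768, 524, 753, 283]
  L2: h(768,524)=(768*31+524)%997=404 h(753,283)=(753*31+283)%997=695 -> [404, 695]
  L3: h(404,695)=(404*31+695)%997=258 -> [258]
  root = 258 != target 853
Candidate D: set leaf[3] = 71 -> leaves = [23, 55, 47, 71, 88, 81, 40]
  L0: [23, 55, 47, 71, 88, 81, 40]
  L1: h(23,55)=(23*31+55)%997=768 h(47,71)=(47*31+71)%997=531 h(88,81)=(88*31+81)%997=815 h(40,40)=(40*31+40)%997=283 -> [768, 531, 815, 283]
  L2: h(768,531)=(768*31+531)%997=411 h(815,283)=(815*31+283)%997=623 -> [411, 623]
  L3: h(411,623)=(411*31+623)%997=403 -> [403]
  root = 403 != target 853
Candidate A produces the target root.

Answer: A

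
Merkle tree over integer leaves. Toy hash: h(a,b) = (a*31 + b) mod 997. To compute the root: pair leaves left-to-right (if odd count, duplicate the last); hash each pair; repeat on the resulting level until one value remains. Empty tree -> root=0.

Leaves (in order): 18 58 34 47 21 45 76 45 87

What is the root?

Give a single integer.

Answer: 636

Derivation:
L0: [18, 58, 34, 47, 21, 45, 76, 45, 87]
L1: h(18,58)=(18*31+58)%997=616 h(34,47)=(34*31+47)%997=104 h(21,45)=(21*31+45)%997=696 h(76,45)=(76*31+45)%997=407 h(87,87)=(87*31+87)%997=790 -> [616, 104, 696, 407, 790]
L2: h(616,104)=(616*31+104)%997=257 h(696,407)=(696*31+407)%997=49 h(790,790)=(790*31+790)%997=355 -> [257, 49, 355]
L3: h(257,49)=(257*31+49)%997=40 h(355,355)=(355*31+355)%997=393 -> [40, 393]
L4: h(40,393)=(40*31+393)%997=636 -> [636]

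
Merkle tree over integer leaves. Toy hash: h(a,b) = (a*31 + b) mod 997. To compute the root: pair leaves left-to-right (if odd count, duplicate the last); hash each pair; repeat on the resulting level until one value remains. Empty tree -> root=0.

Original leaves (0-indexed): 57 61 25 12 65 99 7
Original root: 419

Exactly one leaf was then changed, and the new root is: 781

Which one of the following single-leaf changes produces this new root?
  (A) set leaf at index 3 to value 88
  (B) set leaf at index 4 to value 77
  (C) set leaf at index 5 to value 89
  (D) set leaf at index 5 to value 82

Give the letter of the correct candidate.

Answer: A

Derivation:
Original leaves: [57, 61, 25, 12, 65, 99, 7]
Target new root: 781
Try each candidate change and compute the resulting root:
Candidate A: set leaf[3] = 88 -> leaves = [57, 61, 25, 88, 65, 99, 7]
  L0: [57, 61, 25, 88, 65, 99, 7]
  L1: h(57,61)=(57*31+61)%997=831 h(25,88)=(25*31+88)%997=863 h(65,99)=(65*31+99)%997=120 h(7,7)=(7*31+7)%997=224 -> [831, 863, 120, 224]
  L2: h(831,863)=(831*31+863)%997=702 h(120,224)=(120*31+224)%997=953 -> [702, 953]
  L3: h(702,953)=(702*31+953)%997=781 -> [781]
  root = 781 == target 781  ** MATCH **
Candidate B: set leaf[4] = 77 -> leaves = [57, 61, 25, 12, 77, 99, 7]
  L0: [57, 61, 25, 12, 77, 99, 7]
  L1: h(57,61)=(57*31+61)%997=831 h(25,12)=(25*31+12)%997=787 h(77,99)=(77*31+99)%997=492 h(7,7)=(7*31+7)%997=224 -> [831, 787, 492, 224]
  L2: h(831,787)=(831*31+787)%997=626 h(492,224)=(492*31+224)%997=521 -> [626, 521]
  L3: h(626,521)=(626*31+521)%997=984 -> [984]
  root = 984 != target 781
Candidate C: set leaf[5] = 89 -> leaves = [57, 61, 25, 12, 65, 89, 7]
  L0: [57, 61, 25, 12, 65, 89, 7]
  L1: h(57,61)=(57*31+61)%997=831 h(25,12)=(25*31+12)%997=787 h(65,89)=(65*31+89)%997=110 h(7,7)=(7*31+7)%997=224 -> [831, 787, 110, 224]
  L2: h(831,787)=(831*31+787)%997=626 h(110,224)=(110*31+224)%997=643 -> [626, 643]
  L3: h(626,643)=(626*31+643)%997=109 -> [109]
  root = 109 != target 781
Candidate D: set leaf[5] = 82 -> leaves = [57, 61, 25, 12, 65, 82, 7]
  L0: [57, 61, 25, 12, 65, 82, 7]
  L1: h(57,61)=(57*31+61)%997=831 h(25,12)=(25*31+12)%997=787 h(65,82)=(65*31+82)%997=103 h(7,7)=(7*31+7)%997=224 -> [831, 787, 103, 224]
  L2: h(831,787)=(831*31+787)%997=626 h(103,224)=(103*31+224)%997=426 -> [626, 426]
  L3: h(626,426)=(626*31+426)%997=889 -> [889]
  root = 889 != target 781
Candidate A produces the target root.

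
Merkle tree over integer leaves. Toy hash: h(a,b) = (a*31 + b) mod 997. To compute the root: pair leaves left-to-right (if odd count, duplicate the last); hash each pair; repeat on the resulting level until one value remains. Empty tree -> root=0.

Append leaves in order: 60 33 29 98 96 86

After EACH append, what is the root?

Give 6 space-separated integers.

Answer: 60 896 788 857 246 923

Derivation:
After append 60 (leaves=[60]):
  L0: [60]
  root=60
After append 33 (leaves=[60, 33]):
  L0: [60, 33]
  L1: h(60,33)=(60*31+33)%997=896 -> [896]
  root=896
After append 29 (leaves=[60, 33, 29]):
  L0: [60, 33, 29]
  L1: h(60,33)=(60*31+33)%997=896 h(29,29)=(29*31+29)%997=928 -> [896, 928]
  L2: h(896,928)=(896*31+928)%997=788 -> [788]
  root=788
After append 98 (leaves=[60, 33, 29, 98]):
  L0: [60, 33, 29, 98]
  L1: h(60,33)=(60*31+33)%997=896 h(29,98)=(29*31+98)%997=0 -> [896, 0]
  L2: h(896,0)=(896*31+0)%997=857 -> [857]
  root=857
After append 96 (leaves=[60, 33, 29, 98, 96]):
  L0: [60, 33, 29, 98, 96]
  L1: h(60,33)=(60*31+33)%997=896 h(29,98)=(29*31+98)%997=0 h(96,96)=(96*31+96)%997=81 -> [896, 0, 81]
  L2: h(896,0)=(896*31+0)%997=857 h(81,81)=(81*31+81)%997=598 -> [857, 598]
  L3: h(857,598)=(857*31+598)%997=246 -> [246]
  root=246
After append 86 (leaves=[60, 33, 29, 98, 96, 86]):
  L0: [60, 33, 29, 98, 96, 86]
  L1: h(60,33)=(60*31+33)%997=896 h(29,98)=(29*31+98)%997=0 h(96,86)=(96*31+86)%997=71 -> [896, 0, 71]
  L2: h(896,0)=(896*31+0)%997=857 h(71,71)=(71*31+71)%997=278 -> [857, 278]
  L3: h(857,278)=(857*31+278)%997=923 -> [923]
  root=923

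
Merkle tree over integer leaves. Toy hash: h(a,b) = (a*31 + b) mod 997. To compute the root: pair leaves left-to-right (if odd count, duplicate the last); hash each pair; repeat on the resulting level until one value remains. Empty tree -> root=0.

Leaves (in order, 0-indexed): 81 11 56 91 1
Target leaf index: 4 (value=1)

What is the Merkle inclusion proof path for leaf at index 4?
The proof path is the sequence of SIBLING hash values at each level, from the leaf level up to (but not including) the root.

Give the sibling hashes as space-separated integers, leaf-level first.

Answer: 1 32 249

Derivation:
L0 (leaves): [81, 11, 56, 91, 1], target index=4
L1: h(81,11)=(81*31+11)%997=528 [pair 0] h(56,91)=(56*31+91)%997=830 [pair 1] h(1,1)=(1*31+1)%997=32 [pair 2] -> [528, 830, 32]
  Sibling for proof at L0: 1
L2: h(528,830)=(528*31+830)%997=249 [pair 0] h(32,32)=(32*31+32)%997=27 [pair 1] -> [249, 27]
  Sibling for proof at L1: 32
L3: h(249,27)=(249*31+27)%997=767 [pair 0] -> [767]
  Sibling for proof at L2: 249
Root: 767
Proof path (sibling hashes from leaf to root): [1, 32, 249]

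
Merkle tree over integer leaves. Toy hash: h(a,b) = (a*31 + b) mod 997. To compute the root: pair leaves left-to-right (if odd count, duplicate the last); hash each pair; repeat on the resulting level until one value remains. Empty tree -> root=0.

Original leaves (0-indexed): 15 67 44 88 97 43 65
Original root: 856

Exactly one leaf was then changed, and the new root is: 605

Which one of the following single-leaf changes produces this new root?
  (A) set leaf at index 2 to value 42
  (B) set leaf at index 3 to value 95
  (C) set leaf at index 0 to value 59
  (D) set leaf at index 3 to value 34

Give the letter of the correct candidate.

Answer: C

Derivation:
Original leaves: [15, 67, 44, 88, 97, 43, 65]
Target new root: 605
Try each candidate change and compute the resulting root:
Candidate A: set leaf[2] = 42 -> leaves = [15, 67, 42, 88, 97, 43, 65]
  L0: [15, 67, 42, 88, 97, 43, 65]
  L1: h(15,67)=(15*31+67)%997=532 h(42,88)=(42*31+88)%997=393 h(97,43)=(97*31+43)%997=59 h(65,65)=(65*31+65)%997=86 -> [532, 393, 59, 86]
  L2: h(532,393)=(532*31+393)%997=933 h(59,86)=(59*31+86)%997=918 -> [933, 918]
  L3: h(933,918)=(933*31+918)%997=928 -> [928]
  root = 928 != target 605
Candidate B: set leaf[3] = 95 -> leaves = [15, 67, 44, 95, 97, 43, 65]
  L0: [15, 67, 44, 95, 97, 43, 65]
  L1: h(15,67)=(15*31+67)%997=532 h(44,95)=(44*31+95)%997=462 h(97,43)=(97*31+43)%997=59 h(65,65)=(65*31+65)%997=86 -> [532, 462, 59, 86]
  L2: h(532,462)=(532*31+462)%997=5 h(59,86)=(59*31+86)%997=918 -> [5, 918]
  L3: h(5,918)=(5*31+918)%997=76 -> [76]
  root = 76 != target 605
Candidate C: set leaf[0] = 59 -> leaves = [59, 67, 44, 88, 97, 43, 65]
  L0: [59, 67, 44, 88, 97, 43, 65]
  L1: h(59,67)=(59*31+67)%997=899 h(44,88)=(44*31+88)%997=455 h(97,43)=(97*31+43)%997=59 h(65,65)=(65*31+65)%997=86 -> [899, 455, 59, 86]
  L2: h(899,455)=(899*31+455)%997=408 h(59,86)=(59*31+86)%997=918 -> [408, 918]
  L3: h(408,918)=(408*31+918)%997=605 -> [605]
  root = 605 == target 605  ** MATCH **
Candidate D: set leaf[3] = 34 -> leaves = [15, 67, 44, 34, 97, 43, 65]
  L0: [15, 67, 44, 34, 97, 43, 65]
  L1: h(15,67)=(15*31+67)%997=532 h(44,34)=(44*31+34)%997=401 h(97,43)=(97*31+43)%997=59 h(65,65)=(65*31+65)%997=86 -> [532, 401, 59, 86]
  L2: h(532,401)=(532*31+401)%997=941 h(59,86)=(59*31+86)%997=918 -> [941, 918]
  L3: h(941,918)=(941*31+918)%997=179 -> [179]
  root = 179 != target 605
Candidate C produces the target root.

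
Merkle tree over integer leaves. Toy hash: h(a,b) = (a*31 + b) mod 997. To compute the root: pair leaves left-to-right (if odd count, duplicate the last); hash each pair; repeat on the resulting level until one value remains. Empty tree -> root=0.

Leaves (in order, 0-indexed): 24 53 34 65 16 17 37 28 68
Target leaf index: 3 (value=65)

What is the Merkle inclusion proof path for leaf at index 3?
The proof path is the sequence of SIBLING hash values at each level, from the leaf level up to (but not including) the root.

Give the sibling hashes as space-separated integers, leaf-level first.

Answer: 34 797 129 926

Derivation:
L0 (leaves): [24, 53, 34, 65, 16, 17, 37, 28, 68], target index=3
L1: h(24,53)=(24*31+53)%997=797 [pair 0] h(34,65)=(34*31+65)%997=122 [pair 1] h(16,17)=(16*31+17)%997=513 [pair 2] h(37,28)=(37*31+28)%997=178 [pair 3] h(68,68)=(68*31+68)%997=182 [pair 4] -> [797, 122, 513, 178, 182]
  Sibling for proof at L0: 34
L2: h(797,122)=(797*31+122)%997=901 [pair 0] h(513,178)=(513*31+178)%997=129 [pair 1] h(182,182)=(182*31+182)%997=839 [pair 2] -> [901, 129, 839]
  Sibling for proof at L1: 797
L3: h(901,129)=(901*31+129)%997=144 [pair 0] h(839,839)=(839*31+839)%997=926 [pair 1] -> [144, 926]
  Sibling for proof at L2: 129
L4: h(144,926)=(144*31+926)%997=405 [pair 0] -> [405]
  Sibling for proof at L3: 926
Root: 405
Proof path (sibling hashes from leaf to root): [34, 797, 129, 926]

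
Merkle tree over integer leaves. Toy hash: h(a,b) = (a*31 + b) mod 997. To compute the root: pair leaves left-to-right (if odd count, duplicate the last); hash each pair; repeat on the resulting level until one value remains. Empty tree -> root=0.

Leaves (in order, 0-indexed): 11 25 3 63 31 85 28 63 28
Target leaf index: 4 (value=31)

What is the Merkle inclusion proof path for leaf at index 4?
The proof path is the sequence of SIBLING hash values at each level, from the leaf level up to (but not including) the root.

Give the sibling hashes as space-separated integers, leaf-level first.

L0 (leaves): [11, 25, 3, 63, 31, 85, 28, 63, 28], target index=4
L1: h(11,25)=(11*31+25)%997=366 [pair 0] h(3,63)=(3*31+63)%997=156 [pair 1] h(31,85)=(31*31+85)%997=49 [pair 2] h(28,63)=(28*31+63)%997=931 [pair 3] h(28,28)=(28*31+28)%997=896 [pair 4] -> [366, 156, 49, 931, 896]
  Sibling for proof at L0: 85
L2: h(366,156)=(366*31+156)%997=535 [pair 0] h(49,931)=(49*31+931)%997=456 [pair 1] h(896,896)=(896*31+896)%997=756 [pair 2] -> [535, 456, 756]
  Sibling for proof at L1: 931
L3: h(535,456)=(535*31+456)%997=92 [pair 0] h(756,756)=(756*31+756)%997=264 [pair 1] -> [92, 264]
  Sibling for proof at L2: 535
L4: h(92,264)=(92*31+264)%997=125 [pair 0] -> [125]
  Sibling for proof at L3: 264
Root: 125
Proof path (sibling hashes from leaf to root): [85, 931, 535, 264]

Answer: 85 931 535 264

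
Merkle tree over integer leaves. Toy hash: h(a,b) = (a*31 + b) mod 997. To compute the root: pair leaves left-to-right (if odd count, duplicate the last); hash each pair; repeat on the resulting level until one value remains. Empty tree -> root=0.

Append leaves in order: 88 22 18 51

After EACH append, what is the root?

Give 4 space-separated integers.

Answer: 88 756 84 117

Derivation:
After append 88 (leaves=[88]):
  L0: [88]
  root=88
After append 22 (leaves=[88, 22]):
  L0: [88, 22]
  L1: h(88,22)=(88*31+22)%997=756 -> [756]
  root=756
After append 18 (leaves=[88, 22, 18]):
  L0: [88, 22, 18]
  L1: h(88,22)=(88*31+22)%997=756 h(18,18)=(18*31+18)%997=576 -> [756, 576]
  L2: h(756,576)=(756*31+576)%997=84 -> [84]
  root=84
After append 51 (leaves=[88, 22, 18, 51]):
  L0: [88, 22, 18, 51]
  L1: h(88,22)=(88*31+22)%997=756 h(18,51)=(18*31+51)%997=609 -> [756, 609]
  L2: h(756,609)=(756*31+609)%997=117 -> [117]
  root=117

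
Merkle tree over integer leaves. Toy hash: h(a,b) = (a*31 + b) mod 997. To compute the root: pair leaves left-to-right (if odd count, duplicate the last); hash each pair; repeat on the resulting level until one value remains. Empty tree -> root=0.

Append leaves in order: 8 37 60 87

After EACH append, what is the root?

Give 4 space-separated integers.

Answer: 8 285 785 812

Derivation:
After append 8 (leaves=[8]):
  L0: [8]
  root=8
After append 37 (leaves=[8, 37]):
  L0: [8, 37]
  L1: h(8,37)=(8*31+37)%997=285 -> [285]
  root=285
After append 60 (leaves=[8, 37, 60]):
  L0: [8, 37, 60]
  L1: h(8,37)=(8*31+37)%997=285 h(60,60)=(60*31+60)%997=923 -> [285, 923]
  L2: h(285,923)=(285*31+923)%997=785 -> [785]
  root=785
After append 87 (leaves=[8, 37, 60, 87]):
  L0: [8, 37, 60, 87]
  L1: h(8,37)=(8*31+37)%997=285 h(60,87)=(60*31+87)%997=950 -> [285, 950]
  L2: h(285,950)=(285*31+950)%997=812 -> [812]
  root=812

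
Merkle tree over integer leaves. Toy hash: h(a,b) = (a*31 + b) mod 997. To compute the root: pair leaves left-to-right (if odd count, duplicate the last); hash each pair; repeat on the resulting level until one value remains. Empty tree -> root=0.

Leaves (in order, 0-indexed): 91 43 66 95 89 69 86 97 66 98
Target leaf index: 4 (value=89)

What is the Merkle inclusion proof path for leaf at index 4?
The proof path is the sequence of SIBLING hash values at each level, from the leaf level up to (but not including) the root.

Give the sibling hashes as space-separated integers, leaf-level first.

Answer: 69 769 198 62

Derivation:
L0 (leaves): [91, 43, 66, 95, 89, 69, 86, 97, 66, 98], target index=4
L1: h(91,43)=(91*31+43)%997=870 [pair 0] h(66,95)=(66*31+95)%997=147 [pair 1] h(89,69)=(89*31+69)%997=834 [pair 2] h(86,97)=(86*31+97)%997=769 [pair 3] h(66,98)=(66*31+98)%997=150 [pair 4] -> [870, 147, 834, 769, 150]
  Sibling for proof at L0: 69
L2: h(870,147)=(870*31+147)%997=198 [pair 0] h(834,769)=(834*31+769)%997=701 [pair 1] h(150,150)=(150*31+150)%997=812 [pair 2] -> [198, 701, 812]
  Sibling for proof at L1: 769
L3: h(198,701)=(198*31+701)%997=857 [pair 0] h(812,812)=(812*31+812)%997=62 [pair 1] -> [857, 62]
  Sibling for proof at L2: 198
L4: h(857,62)=(857*31+62)%997=707 [pair 0] -> [707]
  Sibling for proof at L3: 62
Root: 707
Proof path (sibling hashes from leaf to root): [69, 769, 198, 62]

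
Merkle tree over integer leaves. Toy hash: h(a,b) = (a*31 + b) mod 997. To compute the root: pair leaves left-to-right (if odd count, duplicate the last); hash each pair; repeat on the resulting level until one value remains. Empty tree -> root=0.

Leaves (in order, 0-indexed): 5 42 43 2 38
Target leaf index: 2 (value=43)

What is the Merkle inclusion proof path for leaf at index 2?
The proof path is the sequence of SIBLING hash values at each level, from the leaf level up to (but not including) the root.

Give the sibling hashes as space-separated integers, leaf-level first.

L0 (leaves): [5, 42, 43, 2, 38], target index=2
L1: h(5,42)=(5*31+42)%997=197 [pair 0] h(43,2)=(43*31+2)%997=338 [pair 1] h(38,38)=(38*31+38)%997=219 [pair 2] -> [197, 338, 219]
  Sibling for proof at L0: 2
L2: h(197,338)=(197*31+338)%997=463 [pair 0] h(219,219)=(219*31+219)%997=29 [pair 1] -> [463, 29]
  Sibling for proof at L1: 197
L3: h(463,29)=(463*31+29)%997=424 [pair 0] -> [424]
  Sibling for proof at L2: 29
Root: 424
Proof path (sibling hashes from leaf to root): [2, 197, 29]

Answer: 2 197 29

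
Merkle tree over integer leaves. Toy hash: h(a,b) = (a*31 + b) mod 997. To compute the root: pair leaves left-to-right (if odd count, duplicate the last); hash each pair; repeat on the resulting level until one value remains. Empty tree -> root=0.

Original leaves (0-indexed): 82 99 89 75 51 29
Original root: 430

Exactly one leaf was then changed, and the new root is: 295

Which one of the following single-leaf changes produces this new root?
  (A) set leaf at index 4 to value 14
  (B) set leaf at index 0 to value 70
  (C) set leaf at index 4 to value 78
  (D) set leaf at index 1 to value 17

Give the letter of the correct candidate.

Answer: C

Derivation:
Original leaves: [82, 99, 89, 75, 51, 29]
Target new root: 295
Try each candidate change and compute the resulting root:
Candidate A: set leaf[4] = 14 -> leaves = [82, 99, 89, 75, 14, 29]
  L0: [82, 99, 89, 75, 14, 29]
  L1: h(82,99)=(82*31+99)%997=647 h(89,75)=(89*31+75)%997=840 h(14,29)=(14*31+29)%997=463 -> [647, 840, 463]
  L2: h(647,840)=(647*31+840)%997=957 h(463,463)=(463*31+463)%997=858 -> [957, 858]
  L3: h(957,858)=(957*31+858)%997=615 -> [615]
  root = 615 != target 295
Candidate B: set leaf[0] = 70 -> leaves = [70, 99, 89, 75, 51, 29]
  L0: [70, 99, 89, 75, 51, 29]
  L1: h(70,99)=(70*31+99)%997=275 h(89,75)=(89*31+75)%997=840 h(51,29)=(51*31+29)%997=613 -> [275, 840, 613]
  L2: h(275,840)=(275*31+840)%997=392 h(613,613)=(613*31+613)%997=673 -> [392, 673]
  L3: h(392,673)=(392*31+673)%997=861 -> [861]
  root = 861 != target 295
Candidate C: set leaf[4] = 78 -> leaves = [82, 99, 89, 75, 78, 29]
  L0: [82, 99, 89, 75, 78, 29]
  L1: h(82,99)=(82*31+99)%997=647 h(89,75)=(89*31+75)%997=840 h(78,29)=(78*31+29)%997=453 -> [647, 840, 453]
  L2: h(647,840)=(647*31+840)%997=957 h(453,453)=(453*31+453)%997=538 -> [957, 538]
  L3: h(957,538)=(957*31+538)%997=295 -> [295]
  root = 295 == target 295  ** MATCH **
Candidate D: set leaf[1] = 17 -> leaves = [82, 17, 89, 75, 51, 29]
  L0: [82, 17, 89, 75, 51, 29]
  L1: h(82,17)=(82*31+17)%997=565 h(89,75)=(89*31+75)%997=840 h(51,29)=(51*31+29)%997=613 -> [565, 840, 613]
  L2: h(565,840)=(565*31+840)%997=409 h(613,613)=(613*31+613)%997=673 -> [409, 673]
  L3: h(409,673)=(409*31+673)%997=391 -> [391]
  root = 391 != target 295
Candidate C produces the target root.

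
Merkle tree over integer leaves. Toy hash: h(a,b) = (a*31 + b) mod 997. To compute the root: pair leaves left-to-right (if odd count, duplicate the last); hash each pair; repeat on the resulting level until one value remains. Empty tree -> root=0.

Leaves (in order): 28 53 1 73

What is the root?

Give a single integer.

Answer: 739

Derivation:
L0: [28, 53, 1, 73]
L1: h(28,53)=(28*31+53)%997=921 h(1,73)=(1*31+73)%997=104 -> [921, 104]
L2: h(921,104)=(921*31+104)%997=739 -> [739]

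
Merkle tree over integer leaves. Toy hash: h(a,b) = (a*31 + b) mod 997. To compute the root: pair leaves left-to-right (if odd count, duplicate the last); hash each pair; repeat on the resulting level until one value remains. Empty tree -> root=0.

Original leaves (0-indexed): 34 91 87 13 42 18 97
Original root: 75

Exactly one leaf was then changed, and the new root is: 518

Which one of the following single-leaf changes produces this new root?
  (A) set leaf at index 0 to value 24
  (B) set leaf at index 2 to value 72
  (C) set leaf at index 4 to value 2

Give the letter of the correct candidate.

Original leaves: [34, 91, 87, 13, 42, 18, 97]
Target new root: 518
Try each candidate change and compute the resulting root:
Candidate A: set leaf[0] = 24 -> leaves = [24, 91, 87, 13, 42, 18, 97]
  L0: [24, 91, 87, 13, 42, 18, 97]
  L1: h(24,91)=(24*31+91)%997=835 h(87,13)=(87*31+13)%997=716 h(42,18)=(42*31+18)%997=323 h(97,97)=(97*31+97)%997=113 -> [835, 716, 323, 113]
  L2: h(835,716)=(835*31+716)%997=679 h(323,113)=(323*31+113)%997=156 -> [679, 156]
  L3: h(679,156)=(679*31+156)%997=268 -> [268]
  root = 268 != target 518
Candidate B: set leaf[2] = 72 -> leaves = [34, 91, 72, 13, 42, 18, 97]
  L0: [34, 91, 72, 13, 42, 18, 97]
  L1: h(34,91)=(34*31+91)%997=148 h(72,13)=(72*31+13)%997=251 h(42,18)=(42*31+18)%997=323 h(97,97)=(97*31+97)%997=113 -> [148, 251, 323, 113]
  L2: h(148,251)=(148*31+251)%997=851 h(323,113)=(323*31+113)%997=156 -> [851, 156]
  L3: h(851,156)=(851*31+156)%997=615 -> [615]
  root = 615 != target 518
Candidate C: set leaf[4] = 2 -> leaves = [34, 91, 87, 13, 2, 18, 97]
  L0: [34, 91, 87, 13, 2, 18, 97]
  L1: h(34,91)=(34*31+91)%997=148 h(87,13)=(87*31+13)%997=716 h(2,18)=(2*31+18)%997=80 h(97,97)=(97*31+97)%997=113 -> [148, 716, 80, 113]
  L2: h(148,716)=(148*31+716)%997=319 h(80,113)=(80*31+113)%997=599 -> [319, 599]
  L3: h(319,599)=(319*31+599)%997=518 -> [518]
  root = 518 == target 518  ** MATCH **
Candidate C produces the target root.

Answer: C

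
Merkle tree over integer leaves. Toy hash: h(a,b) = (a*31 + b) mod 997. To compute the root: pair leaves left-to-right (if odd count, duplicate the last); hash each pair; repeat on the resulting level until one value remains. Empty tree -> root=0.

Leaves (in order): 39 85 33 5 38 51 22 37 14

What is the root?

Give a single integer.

Answer: 541

Derivation:
L0: [39, 85, 33, 5, 38, 51, 22, 37, 14]
L1: h(39,85)=(39*31+85)%997=297 h(33,5)=(33*31+5)%997=31 h(38,51)=(38*31+51)%997=232 h(22,37)=(22*31+37)%997=719 h(14,14)=(14*31+14)%997=448 -> [297, 31, 232, 719, 448]
L2: h(297,31)=(297*31+31)%997=265 h(232,719)=(232*31+719)%997=932 h(448,448)=(448*31+448)%997=378 -> [265, 932, 378]
L3: h(265,932)=(265*31+932)%997=174 h(378,378)=(378*31+378)%997=132 -> [174, 132]
L4: h(174,132)=(174*31+132)%997=541 -> [541]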